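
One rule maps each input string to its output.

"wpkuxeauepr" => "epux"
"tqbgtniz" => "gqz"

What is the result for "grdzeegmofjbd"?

The rule is to sort the characters into alphabetical order, then keep one character in every 3, starting at position 2 (positions 2nd, 5th, 8th, ...).
Starting from "grdzeegmofjbd": after the first operation, "bddeefggjmorz"; after the second, "dego".

dego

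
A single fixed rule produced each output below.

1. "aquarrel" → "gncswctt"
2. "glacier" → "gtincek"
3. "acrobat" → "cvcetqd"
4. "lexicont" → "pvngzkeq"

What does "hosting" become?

Each output is the input with this applied: shift every letter 2 places forward in the alphabet (wrapping around), then move the last 2 characters to the front (rotate right by 2).
"hosting" → "jquvkpi" → "pijquvk".

pijquvk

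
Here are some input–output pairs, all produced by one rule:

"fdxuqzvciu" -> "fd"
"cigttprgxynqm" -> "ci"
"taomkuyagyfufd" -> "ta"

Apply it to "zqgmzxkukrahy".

Each output is the input with this applied: keep only the first 2 characters.
Doing the same to "zqgmzxkukrahy": "zq".

zq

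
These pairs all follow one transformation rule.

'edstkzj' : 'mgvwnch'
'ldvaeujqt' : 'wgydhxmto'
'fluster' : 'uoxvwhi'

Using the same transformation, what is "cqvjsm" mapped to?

ptymvf

Looking at the pairs, the operation is to swap the first and last characters, then shift every letter 3 places forward in the alphabet (wrapping around).
For "cqvjsm", step one produces "mqvjsc"; step two turns that into "ptymvf".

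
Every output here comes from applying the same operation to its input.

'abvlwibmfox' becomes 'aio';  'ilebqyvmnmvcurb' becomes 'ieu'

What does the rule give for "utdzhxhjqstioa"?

The pattern: keep only the vowels.
Doing the same to "utdzhxhjqstioa": "uioa".

uioa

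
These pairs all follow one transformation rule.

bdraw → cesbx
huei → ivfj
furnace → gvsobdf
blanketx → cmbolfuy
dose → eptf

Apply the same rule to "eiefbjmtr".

fjfgcknus

The rule is to shift every letter 1 place forward in the alphabet (wrapping around).
On "eiefbjmtr" that produces "fjfgcknus".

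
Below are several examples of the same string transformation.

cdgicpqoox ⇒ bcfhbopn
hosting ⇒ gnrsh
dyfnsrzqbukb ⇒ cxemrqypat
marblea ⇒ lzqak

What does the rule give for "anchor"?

zmbg

In each case the input is transformed by: delete the last 2 characters, then shift every letter 1 place backward in the alphabet (wrapping around).
For "anchor", step one produces "anch"; step two turns that into "zmbg".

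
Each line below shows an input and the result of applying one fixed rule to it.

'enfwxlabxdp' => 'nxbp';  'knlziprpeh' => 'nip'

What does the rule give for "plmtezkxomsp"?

Each output is the input with this applied: keep one character in every 3, starting at position 2 (positions 2nd, 5th, 8th, ...).
"plmtezkxomsp" → "lexs".

lexs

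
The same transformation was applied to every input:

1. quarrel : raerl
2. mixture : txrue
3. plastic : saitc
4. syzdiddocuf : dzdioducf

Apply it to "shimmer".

In each case the input is transformed by: delete the first 2 characters, then swap each adjacent pair of characters (1↔2, 3↔4, ...).
Working it through for "shimmer": intermediate "immer", final "miemr".

miemr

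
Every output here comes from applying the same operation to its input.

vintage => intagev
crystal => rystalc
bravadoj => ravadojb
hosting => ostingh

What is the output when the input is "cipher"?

ipherc

In each case the input is transformed by: move the first character to the end.
Applying that to "cipher" gives "ipherc".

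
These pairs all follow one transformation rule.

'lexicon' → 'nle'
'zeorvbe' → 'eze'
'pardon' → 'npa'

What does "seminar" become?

Each output is the input with this applied: move the first 2 characters to the end (rotate left by 2), then keep only the last 3 characters.
Starting from "seminar": after the first operation, "minarse"; after the second, "rse".

rse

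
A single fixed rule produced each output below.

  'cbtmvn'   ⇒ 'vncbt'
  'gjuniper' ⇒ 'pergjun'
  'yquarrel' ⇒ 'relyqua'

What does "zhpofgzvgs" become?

The rule is to swap the front and back halves of the string, then delete the first character.
Starting from "zhpofgzvgs": after the first operation, "gzvgszhpof"; after the second, "zvgszhpof".

zvgszhpof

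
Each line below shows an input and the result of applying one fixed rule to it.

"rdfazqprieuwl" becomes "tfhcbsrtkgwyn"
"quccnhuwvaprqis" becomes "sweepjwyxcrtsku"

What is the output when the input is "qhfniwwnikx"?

sjhpkyypkmz

What's happening: shift every letter 2 places forward in the alphabet (wrapping around).
Doing the same to "qhfniwwnikx": "sjhpkyypkmz".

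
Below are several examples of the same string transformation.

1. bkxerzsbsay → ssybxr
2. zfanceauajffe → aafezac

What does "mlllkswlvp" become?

The transformation: keep every other character starting from the first (positions 1st, 3rd, 5th, ...), then move the first 3 characters to the end (rotate left by 3).
On "mlllkswlvp": the first step gives "mlkwv", and the second then gives "wvmlk".
(Check on "bkxerzsbsay": → "bxrssy" → "ssybxr" ✓)

wvmlk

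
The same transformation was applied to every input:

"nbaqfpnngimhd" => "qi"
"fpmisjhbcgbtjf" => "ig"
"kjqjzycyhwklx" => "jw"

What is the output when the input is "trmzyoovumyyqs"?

Looking at the pairs, the operation is to keep one character in every 3, starting at position 1 (positions 1st, 4th, 7th, ...), then keep every other character starting from the second (positions 2nd, 4th, 6th, ...).
"trmzyoovumyyqs" → "tzomq" → "zm".
(Check on "fpmisjhbcgbtjf": → "fihgj" → "ig" ✓)

zm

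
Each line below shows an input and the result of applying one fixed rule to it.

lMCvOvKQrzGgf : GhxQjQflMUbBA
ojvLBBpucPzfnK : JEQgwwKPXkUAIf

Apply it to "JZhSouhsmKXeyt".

euCnJPCNHfsZTO

What's happening: flip the case of every letter, then shift every letter 5 places backward in the alphabet (wrapping around).
Doing the same to "JZhSouhsmKXeyt": "euCnJPCNHfsZTO".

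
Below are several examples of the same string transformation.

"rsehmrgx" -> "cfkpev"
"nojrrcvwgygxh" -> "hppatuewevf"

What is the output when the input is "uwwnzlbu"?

ulxjzs

Rule — shift every letter 2 places backward in the alphabet (wrapping around), then delete the first 2 characters.
"uwwnzlbu" → "suulxjzs" → "ulxjzs".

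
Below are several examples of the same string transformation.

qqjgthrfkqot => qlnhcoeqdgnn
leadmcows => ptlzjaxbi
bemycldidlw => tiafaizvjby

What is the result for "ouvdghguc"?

The pattern: reverse the string, then shift every letter 3 places backward in the alphabet (wrapping around).
For "ouvdghguc", step one produces "cughgdvuo"; step two turns that into "zrdedasrl".

zrdedasrl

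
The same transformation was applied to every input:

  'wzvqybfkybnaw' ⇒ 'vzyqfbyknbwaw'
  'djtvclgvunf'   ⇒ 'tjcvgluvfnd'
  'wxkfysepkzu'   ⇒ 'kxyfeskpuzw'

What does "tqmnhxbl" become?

mqhnbxtl

The rule is to move the first character to the end, then swap each adjacent pair of characters (1↔2, 3↔4, ...).
Working it through for "tqmnhxbl": intermediate "qmnhxblt", final "mqhnbxtl".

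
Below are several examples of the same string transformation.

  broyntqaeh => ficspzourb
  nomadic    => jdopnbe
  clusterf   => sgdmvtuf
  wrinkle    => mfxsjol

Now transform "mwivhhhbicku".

The pattern: shift every letter 1 place forward in the alphabet (wrapping around), then move the last 2 characters to the front (rotate right by 2).
For "mwivhhhbicku", step one produces "nxjwiiicjdlv"; step two turns that into "lvnxjwiiicjd".

lvnxjwiiicjd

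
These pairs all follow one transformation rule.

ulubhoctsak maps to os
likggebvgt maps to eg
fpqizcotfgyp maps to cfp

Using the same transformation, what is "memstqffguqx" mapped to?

What's happening: delete the first 3 characters, then keep one character in every 3, starting at position 3 (positions 3rd, 6th, 9th, ...).
Starting from "memstqffguqx": after the first operation, "stqffguqx"; after the second, "qgx".

qgx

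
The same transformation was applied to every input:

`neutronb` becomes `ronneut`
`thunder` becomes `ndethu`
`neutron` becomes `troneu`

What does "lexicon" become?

icolex

Rule — delete the last character, then move the last 3 characters to the front (rotate right by 3).
Working it through for "lexicon": intermediate "lexico", final "icolex".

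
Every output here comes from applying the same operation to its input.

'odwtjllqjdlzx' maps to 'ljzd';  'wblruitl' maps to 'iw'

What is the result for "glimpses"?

sg

In each case the input is transformed by: move the first 3 characters to the end (rotate left by 3), then keep one character in every 3, starting at position 3 (positions 3rd, 6th, 9th, ...).
Working it through for "glimpses": intermediate "mpsesgli", final "sg".
(Check on "odwtjllqjdlzx": → "tjllqjdlzxodw" → "ljzd" ✓)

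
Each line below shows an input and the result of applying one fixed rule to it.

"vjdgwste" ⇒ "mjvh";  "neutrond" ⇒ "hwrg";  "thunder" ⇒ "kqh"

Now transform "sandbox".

dgr

The rule is to keep every other character starting from the second (positions 2nd, 4th, 6th, ...), then shift every letter 3 places forward in the alphabet (wrapping around).
"sandbox" → "dgr".
(Check on "neutrond": → "etod" → "hwrg" ✓)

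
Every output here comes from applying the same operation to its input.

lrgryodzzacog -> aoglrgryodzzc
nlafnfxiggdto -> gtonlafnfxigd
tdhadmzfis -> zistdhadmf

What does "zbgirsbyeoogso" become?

osozbgirsbyeog

What's happening: move the last 3 characters to the front (rotate right by 3), then swap the first and last characters.
"zbgirsbyeoogso" → "gsozbgirsbyeoo" → "osozbgirsbyeog".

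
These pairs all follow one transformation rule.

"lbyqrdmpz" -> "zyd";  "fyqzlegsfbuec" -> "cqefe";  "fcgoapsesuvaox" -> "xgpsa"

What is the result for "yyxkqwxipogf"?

fxwp

In each case the input is transformed by: move the last character to the front, then keep one character in every 3, starting at position 1 (positions 1st, 4th, 7th, ...).
On "yyxkqwxipogf": the first step gives "fyyxkqwxipog", and the second then gives "fxwp".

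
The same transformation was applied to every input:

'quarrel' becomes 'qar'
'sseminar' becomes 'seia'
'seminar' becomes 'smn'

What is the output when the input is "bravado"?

baa

Rule — swap each adjacent pair of characters (1↔2, 3↔4, ...), then keep every other character starting from the second (positions 2nd, 4th, 6th, ...).
Working it through for "bravado": intermediate "rbvadao", final "baa".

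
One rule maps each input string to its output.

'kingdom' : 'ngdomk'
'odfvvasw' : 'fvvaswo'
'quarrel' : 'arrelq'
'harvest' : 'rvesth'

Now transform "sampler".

Rule — move the first 2 characters to the end (rotate left by 2), then delete the last character.
On "sampler": the first step gives "mplersa", and the second then gives "mplers".
(Check on "odfvvasw": → "fvvaswod" → "fvvaswo" ✓)

mplers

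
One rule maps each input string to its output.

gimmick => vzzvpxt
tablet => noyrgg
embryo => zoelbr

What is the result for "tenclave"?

Rule — shift every letter 13 places forward in the alphabet (wrapping around) — i.e. ROT13, then move the first character to the end.
For "tenclave", step one produces "grapynir"; step two turns that into "rapynirg".

rapynirg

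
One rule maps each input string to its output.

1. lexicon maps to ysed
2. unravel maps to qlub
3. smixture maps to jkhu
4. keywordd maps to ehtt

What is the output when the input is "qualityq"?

Rule — shift every letter 10 places backward in the alphabet (wrapping around), then keep only the last 4 characters.
Starting from "qualityq": after the first operation, "gkqbyjog"; after the second, "yjog".

yjog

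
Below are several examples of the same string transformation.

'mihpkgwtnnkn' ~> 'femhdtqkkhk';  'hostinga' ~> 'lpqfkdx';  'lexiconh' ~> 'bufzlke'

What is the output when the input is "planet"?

ixkbq

Rule — delete the first character, then shift every letter 3 places backward in the alphabet (wrapping around).
Starting from "planet": after the first operation, "lanet"; after the second, "ixkbq".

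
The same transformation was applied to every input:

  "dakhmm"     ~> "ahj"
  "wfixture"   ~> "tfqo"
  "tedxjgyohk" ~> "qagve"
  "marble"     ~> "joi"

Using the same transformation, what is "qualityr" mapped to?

nxfv

Each output is the input with this applied: shift every letter 3 places backward in the alphabet (wrapping around), then keep every other character starting from the first (positions 1st, 3rd, 5th, ...).
"qualityr" → "nxfv".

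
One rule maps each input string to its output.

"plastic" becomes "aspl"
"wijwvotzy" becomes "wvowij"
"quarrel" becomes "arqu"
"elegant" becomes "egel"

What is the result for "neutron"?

The pattern: delete the last 3 characters, then swap the front and back halves of the string.
For "neutron", step one produces "neut"; step two turns that into "utne".
(Check on "wijwvotzy": → "wijwvo" → "wvowij" ✓)

utne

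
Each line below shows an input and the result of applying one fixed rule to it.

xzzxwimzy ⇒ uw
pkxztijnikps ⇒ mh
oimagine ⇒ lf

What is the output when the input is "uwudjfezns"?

Rule — shift every letter 3 places backward in the alphabet (wrapping around), then keep only the first 2 characters.
Starting from "uwudjfezns": after the first operation, "rtragcbwkp"; after the second, "rt".

rt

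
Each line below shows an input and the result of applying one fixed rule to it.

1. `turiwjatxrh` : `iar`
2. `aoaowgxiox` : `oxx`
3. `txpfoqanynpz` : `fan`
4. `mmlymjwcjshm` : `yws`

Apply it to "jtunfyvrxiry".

nvi

What's happening: delete the first 3 characters, then keep one character in every 3, starting at position 1 (positions 1st, 4th, 7th, ...).
Applying both steps to "jtunfyvrxiry": "nfyvrxiry", then "nvi".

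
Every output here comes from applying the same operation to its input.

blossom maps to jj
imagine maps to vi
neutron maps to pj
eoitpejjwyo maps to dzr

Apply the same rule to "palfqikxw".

gdr

The transformation: shift every letter 5 places backward in the alphabet (wrapping around), then keep one character in every 3, starting at position 3 (positions 3rd, 6th, 9th, ...).
Applying both steps to "palfqikxw": "kvgaldfsr", then "gdr".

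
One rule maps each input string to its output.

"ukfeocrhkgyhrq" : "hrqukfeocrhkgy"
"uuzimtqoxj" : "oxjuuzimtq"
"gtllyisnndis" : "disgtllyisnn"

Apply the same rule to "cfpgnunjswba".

wbacfpgnunjs

The transformation: move the last 3 characters to the front (rotate right by 3).
"cfpgnunjswba" → "wbacfpgnunjs".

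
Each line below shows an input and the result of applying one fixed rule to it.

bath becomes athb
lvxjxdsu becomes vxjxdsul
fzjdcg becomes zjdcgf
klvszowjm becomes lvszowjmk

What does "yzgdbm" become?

zgdbmy

The pattern: move the first character to the end.
"yzgdbm" → "zgdbmy".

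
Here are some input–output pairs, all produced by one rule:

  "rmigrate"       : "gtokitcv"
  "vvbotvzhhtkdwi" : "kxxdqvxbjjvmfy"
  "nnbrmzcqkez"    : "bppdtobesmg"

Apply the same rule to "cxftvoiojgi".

kezhvxqkqli

The pattern: move the last character to the front, then shift every letter 2 places forward in the alphabet (wrapping around).
On "cxftvoiojgi": the first step gives "icxftvoiojg", and the second then gives "kezhvxqkqli".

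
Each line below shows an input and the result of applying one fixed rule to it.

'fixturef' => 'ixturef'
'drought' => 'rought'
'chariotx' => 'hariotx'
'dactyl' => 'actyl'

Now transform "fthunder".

thunder

Rule — delete the first character.
"fthunder" → "thunder".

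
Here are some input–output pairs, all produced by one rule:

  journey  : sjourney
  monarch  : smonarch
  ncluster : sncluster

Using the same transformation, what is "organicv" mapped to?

The transformation: prepend "s".
So "organicv" becomes "sorganicv".

sorganicv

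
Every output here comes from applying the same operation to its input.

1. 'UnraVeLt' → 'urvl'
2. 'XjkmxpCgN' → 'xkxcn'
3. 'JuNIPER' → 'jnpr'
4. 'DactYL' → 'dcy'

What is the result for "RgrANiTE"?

Each output is the input with this applied: keep every other character starting from the first (positions 1st, 3rd, 5th, ...), then convert every letter to lowercase.
Working it through for "RgrANiTE": intermediate "RrNT", final "rrnt".

rrnt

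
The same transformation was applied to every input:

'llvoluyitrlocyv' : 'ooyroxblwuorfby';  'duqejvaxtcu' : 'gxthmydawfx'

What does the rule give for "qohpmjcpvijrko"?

The transformation: shift every letter 3 places forward in the alphabet (wrapping around).
"qohpmjcpvijrko" → "trkspmfsylmunr".

trkspmfsylmunr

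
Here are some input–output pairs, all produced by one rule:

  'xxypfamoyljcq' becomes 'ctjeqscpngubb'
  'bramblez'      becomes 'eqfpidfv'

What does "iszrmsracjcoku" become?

dvqwvegngsoymw

Looking at the pairs, the operation is to shift every letter 4 places forward in the alphabet (wrapping around), then move the first 2 characters to the end (rotate left by 2).
Applying both steps to "iszrmsracjcoku": "mwdvqwvegngsoy", then "dvqwvegngsoymw".
(Check on "xxypfamoyljcq": → "bbctjeqscpngu" → "ctjeqscpngubb" ✓)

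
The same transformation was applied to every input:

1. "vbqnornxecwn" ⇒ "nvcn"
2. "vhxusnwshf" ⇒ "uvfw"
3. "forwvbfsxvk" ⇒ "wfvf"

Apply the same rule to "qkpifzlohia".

Rule — keep one character in every 3, starting at position 1 (positions 1st, 4th, 7th, ...), then swap each adjacent pair of characters (1↔2, 3↔4, ...).
For "qkpifzlohia", step one produces "qili"; step two turns that into "iqil".

iqil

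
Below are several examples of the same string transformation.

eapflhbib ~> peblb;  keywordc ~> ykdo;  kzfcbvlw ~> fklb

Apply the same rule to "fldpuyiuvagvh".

dfiugvh

The pattern: keep every other character starting from the first (positions 1st, 3rd, 5th, ...), then swap each adjacent pair of characters (1↔2, 3↔4, ...).
"fldpuyiuvagvh" → "fduivgh" → "dfiugvh".
(Check on "keywordc": → "kyod" → "ykdo" ✓)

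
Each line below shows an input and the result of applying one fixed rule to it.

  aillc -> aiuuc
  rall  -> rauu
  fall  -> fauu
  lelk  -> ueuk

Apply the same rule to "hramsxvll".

hramsxvuu

What's happening: replace every "l" with "u".
"hramsxvll" → "hramsxvuu".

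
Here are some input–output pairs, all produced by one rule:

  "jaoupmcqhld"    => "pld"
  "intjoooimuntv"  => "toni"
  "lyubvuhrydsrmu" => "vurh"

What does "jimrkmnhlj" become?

mki

Rule — sort the characters into reverse alphabetical order, then keep one character in every 3, starting at position 3 (positions 3rd, 6th, 9th, ...).
Applying both steps to "jimrkmnhlj": "rnmmlkjjih", then "mki".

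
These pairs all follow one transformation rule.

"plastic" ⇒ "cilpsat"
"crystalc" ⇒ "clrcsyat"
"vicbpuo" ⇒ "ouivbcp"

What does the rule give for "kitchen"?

Rule — move the last 2 characters to the front (rotate right by 2), then swap each adjacent pair of characters (1↔2, 3↔4, ...).
Starting from "kitchen": after the first operation, "enkitch"; after the second, "neikcth".

neikcth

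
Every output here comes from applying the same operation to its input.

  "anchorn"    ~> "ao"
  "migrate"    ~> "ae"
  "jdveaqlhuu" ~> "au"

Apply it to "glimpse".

Rule — keep every other character starting from the first (positions 1st, 3rd, 5th, ...), then keep only the vowels.
Working it through for "glimpse": intermediate "gipe", final "ie".

ie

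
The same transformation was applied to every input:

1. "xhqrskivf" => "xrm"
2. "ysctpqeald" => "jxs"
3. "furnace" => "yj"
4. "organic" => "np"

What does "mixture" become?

ey

In each case the input is transformed by: keep one character in every 3, starting at position 3 (positions 3rd, 6th, 9th, ...), then shift every letter 7 places forward in the alphabet (wrapping around).
"mixture" → "xr" → "ey".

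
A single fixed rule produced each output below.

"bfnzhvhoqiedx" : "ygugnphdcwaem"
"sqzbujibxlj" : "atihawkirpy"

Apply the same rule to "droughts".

tfgsrcqn

The transformation: shift every letter 1 place backward in the alphabet (wrapping around), then move the first 3 characters to the end (rotate left by 3).
Working it through for "droughts": intermediate "cqntfgsr", final "tfgsrcqn".
(Check on "bfnzhvhoqiedx": → "aemygugnphdcw" → "ygugnphdcwaem" ✓)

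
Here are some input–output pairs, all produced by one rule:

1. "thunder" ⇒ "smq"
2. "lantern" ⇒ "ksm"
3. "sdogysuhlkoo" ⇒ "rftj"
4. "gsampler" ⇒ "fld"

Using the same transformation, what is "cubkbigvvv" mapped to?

In each case the input is transformed by: keep one character in every 3, starting at position 1 (positions 1st, 4th, 7th, ...), then shift every letter 1 place backward in the alphabet (wrapping around).
So "cubkbigvvv" becomes "bjfu".

bjfu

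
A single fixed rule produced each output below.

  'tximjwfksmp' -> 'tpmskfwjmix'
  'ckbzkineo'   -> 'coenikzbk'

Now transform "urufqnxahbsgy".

uygsbhaxnqfur

The rule is to move the first character to the end, then reverse the string.
On "urufqnxahbsgy" that produces "uygsbhaxnqfur".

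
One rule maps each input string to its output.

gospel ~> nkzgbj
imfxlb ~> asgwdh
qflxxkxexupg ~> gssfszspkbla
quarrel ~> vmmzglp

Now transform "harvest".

Each output is the input with this applied: shift every letter 5 places backward in the alphabet (wrapping around), then move the first 2 characters to the end (rotate left by 2).
On "harvest" that produces "mqznocv".

mqznocv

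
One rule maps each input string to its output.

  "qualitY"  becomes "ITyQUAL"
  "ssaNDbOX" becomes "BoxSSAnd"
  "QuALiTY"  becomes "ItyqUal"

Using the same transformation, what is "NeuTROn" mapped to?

roNnEUt

Each output is the input with this applied: flip the case of every letter, then move the last 3 characters to the front (rotate right by 3).
Working it through for "NeuTROn": intermediate "nEUtroN", final "roNnEUt".
(Check on "qualitY": → "QUALITy" → "ITyQUAL" ✓)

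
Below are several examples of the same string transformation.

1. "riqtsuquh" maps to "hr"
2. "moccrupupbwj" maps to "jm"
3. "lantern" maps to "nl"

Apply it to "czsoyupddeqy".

yc

The pattern: move the first character to the end, then keep only the last 2 characters.
For "czsoyupddeqy", step one produces "zsoyupddeqyc"; step two turns that into "yc".
(Check on "lantern": → "anternl" → "nl" ✓)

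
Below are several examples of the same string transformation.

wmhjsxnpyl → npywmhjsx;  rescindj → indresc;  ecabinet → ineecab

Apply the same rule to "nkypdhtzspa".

zspnkypdht

Each output is the input with this applied: delete the last character, then move the last 3 characters to the front (rotate right by 3).
Working it through for "nkypdhtzspa": intermediate "nkypdhtzsp", final "zspnkypdht".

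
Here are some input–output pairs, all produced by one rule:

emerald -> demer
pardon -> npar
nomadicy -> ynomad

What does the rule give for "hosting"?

ghost

In each case the input is transformed by: move the last character to the front, then delete the last 2 characters.
Working it through for "hosting": intermediate "ghostin", final "ghost".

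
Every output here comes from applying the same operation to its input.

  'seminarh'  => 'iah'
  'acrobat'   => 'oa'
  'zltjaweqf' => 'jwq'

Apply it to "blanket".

ne

The transformation: keep every other character starting from the second (positions 2nd, 4th, 6th, ...), then delete the first character.
Working it through for "blanket": intermediate "lne", final "ne".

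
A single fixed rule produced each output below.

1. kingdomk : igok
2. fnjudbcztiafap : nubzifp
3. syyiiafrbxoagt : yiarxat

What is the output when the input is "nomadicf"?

The rule is to keep every other character starting from the second (positions 2nd, 4th, 6th, ...).
Doing the same to "nomadicf": "oaif".

oaif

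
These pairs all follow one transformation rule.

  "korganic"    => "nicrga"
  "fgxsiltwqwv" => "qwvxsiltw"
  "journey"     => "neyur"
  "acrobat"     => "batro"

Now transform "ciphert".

ertph

What's happening: delete the first 2 characters, then move the last 3 characters to the front (rotate right by 3).
Working it through for "ciphert": intermediate "phert", final "ertph".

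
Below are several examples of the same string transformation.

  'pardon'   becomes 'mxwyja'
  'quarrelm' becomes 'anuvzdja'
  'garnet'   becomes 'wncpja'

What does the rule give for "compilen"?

In each case the input is transformed by: swap the front and back halves of the string, then shift every letter 9 places forward in the alphabet (wrapping around).
For "compilen", step one produces "ilencomp"; step two turns that into "runwlxvy".

runwlxvy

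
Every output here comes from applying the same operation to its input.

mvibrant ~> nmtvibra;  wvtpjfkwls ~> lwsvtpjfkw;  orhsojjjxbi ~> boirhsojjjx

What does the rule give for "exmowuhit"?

ietxmowuh

The transformation: swap the first and last characters, then move the last 2 characters to the front (rotate right by 2).
Working it through for "exmowuhit": intermediate "txmowuhie", final "ietxmowuh".
(Check on "orhsojjjxbi": → "irhsojjjxbo" → "boirhsojjjx" ✓)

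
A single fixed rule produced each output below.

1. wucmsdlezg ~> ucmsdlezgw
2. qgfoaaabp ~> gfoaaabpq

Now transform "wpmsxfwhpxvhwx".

Rule — move the first character to the end.
On "wpmsxfwhpxvhwx" that produces "pmsxfwhpxvhwxw".

pmsxfwhpxvhwxw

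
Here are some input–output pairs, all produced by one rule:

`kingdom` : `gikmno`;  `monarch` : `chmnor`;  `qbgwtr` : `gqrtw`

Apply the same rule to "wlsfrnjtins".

What's happening: sort the characters into alphabetical order, then delete the first character.
Starting from "wlsfrnjtins": after the first operation, "fijlnnrsstw"; after the second, "ijlnnrsstw".

ijlnnrsstw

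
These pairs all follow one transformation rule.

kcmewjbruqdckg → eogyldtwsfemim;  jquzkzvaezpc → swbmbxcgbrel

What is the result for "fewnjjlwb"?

Looking at the pairs, the operation is to shift every letter 2 places forward in the alphabet (wrapping around), then move the first character to the end.
Working it through for "fewnjjlwb": intermediate "hgypllnyd", final "gypllnydh".

gypllnydh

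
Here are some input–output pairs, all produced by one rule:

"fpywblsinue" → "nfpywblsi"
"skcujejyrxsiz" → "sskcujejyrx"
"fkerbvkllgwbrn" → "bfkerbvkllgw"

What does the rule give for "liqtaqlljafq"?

aliqtaqllj

In each case the input is transformed by: delete the last 2 characters, then move the last character to the front.
For "liqtaqlljafq", step one produces "liqtaqllja"; step two turns that into "aliqtaqllj".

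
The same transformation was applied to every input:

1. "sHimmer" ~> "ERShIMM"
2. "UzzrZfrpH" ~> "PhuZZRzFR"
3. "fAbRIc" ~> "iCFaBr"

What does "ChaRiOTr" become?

tRcHArIo

What's happening: flip the case of every letter, then move the last 2 characters to the front (rotate right by 2).
Applying both steps to "ChaRiOTr": "cHArIotR", then "tRcHArIo".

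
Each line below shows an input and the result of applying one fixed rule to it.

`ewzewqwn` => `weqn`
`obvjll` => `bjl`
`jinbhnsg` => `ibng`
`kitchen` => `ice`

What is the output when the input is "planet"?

The rule is to keep every other character starting from the second (positions 2nd, 4th, 6th, ...).
So "planet" becomes "lnt".

lnt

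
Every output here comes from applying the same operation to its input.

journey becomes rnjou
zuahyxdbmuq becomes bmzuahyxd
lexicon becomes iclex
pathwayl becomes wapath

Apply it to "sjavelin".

The pattern: delete the last 2 characters, then move the last 2 characters to the front (rotate right by 2).
"sjavelin" → "sjavel" → "elsjav".

elsjav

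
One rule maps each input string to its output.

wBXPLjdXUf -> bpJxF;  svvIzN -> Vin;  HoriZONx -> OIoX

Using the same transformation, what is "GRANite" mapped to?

The transformation: keep every other character starting from the second (positions 2nd, 4th, 6th, ...), then flip the case of every letter.
Working it through for "GRANite": intermediate "RNt", final "rnT".

rnT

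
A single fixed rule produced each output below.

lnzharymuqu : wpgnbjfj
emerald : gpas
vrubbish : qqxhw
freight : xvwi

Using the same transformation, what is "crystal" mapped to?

hipa

In each case the input is transformed by: delete the first 3 characters, then shift every letter 11 places backward in the alphabet (wrapping around).
Working it through for "crystal": intermediate "stal", final "hipa".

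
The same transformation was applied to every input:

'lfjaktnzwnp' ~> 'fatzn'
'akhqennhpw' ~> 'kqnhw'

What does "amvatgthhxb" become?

maghx

In each case the input is transformed by: keep every other character starting from the second (positions 2nd, 4th, 6th, ...).
"amvatgthhxb" → "maghx".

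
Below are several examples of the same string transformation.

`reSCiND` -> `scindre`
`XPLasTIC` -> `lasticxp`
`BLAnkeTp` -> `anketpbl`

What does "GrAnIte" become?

anitegr

Looking at the pairs, the operation is to move the first 2 characters to the end (rotate left by 2), then convert every letter to lowercase.
Applying both steps to "GrAnIte": "AnIteGr", then "anitegr".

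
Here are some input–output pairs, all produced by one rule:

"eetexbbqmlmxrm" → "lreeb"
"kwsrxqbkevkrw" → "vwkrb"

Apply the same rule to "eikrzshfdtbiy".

tyerh

The rule is to keep one character in every 3, starting at position 1 (positions 1st, 4th, 7th, ...), then move the first 3 characters to the end (rotate left by 3).
Applying that to "eikrzshfdtbiy" gives "tyerh".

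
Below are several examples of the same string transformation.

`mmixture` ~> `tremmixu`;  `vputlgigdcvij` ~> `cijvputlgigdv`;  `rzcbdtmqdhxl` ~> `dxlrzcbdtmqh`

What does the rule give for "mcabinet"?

Each output is the input with this applied: move the last 3 characters to the front (rotate right by 3), then swap the first and last characters.
Working it through for "mcabinet": intermediate "netmcabi", final "ietmcabn".
(Check on "vputlgigdcvij": → "vijvputlgigdc" → "cijvputlgigdv" ✓)

ietmcabn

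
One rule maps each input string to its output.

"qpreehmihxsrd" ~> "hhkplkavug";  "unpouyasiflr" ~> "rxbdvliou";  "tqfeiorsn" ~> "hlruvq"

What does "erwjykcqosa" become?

mbnftrvd

In each case the input is transformed by: shift every letter 3 places forward in the alphabet (wrapping around), then delete the first 3 characters.
"erwjykcqosa" → "mbnftrvd".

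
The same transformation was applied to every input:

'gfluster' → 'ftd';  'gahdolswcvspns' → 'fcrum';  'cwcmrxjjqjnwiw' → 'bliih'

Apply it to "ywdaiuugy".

In each case the input is transformed by: keep one character in every 3, starting at position 1 (positions 1st, 4th, 7th, ...), then shift every letter 1 place backward in the alphabet (wrapping around).
On "ywdaiuugy": the first step gives "yau", and the second then gives "xzt".
(Check on "gfluster": → "gue" → "ftd" ✓)

xzt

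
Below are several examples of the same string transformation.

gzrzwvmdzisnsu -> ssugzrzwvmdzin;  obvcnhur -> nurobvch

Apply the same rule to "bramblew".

bewbraml

What's happening: move the last 3 characters to the front (rotate right by 3), then swap the first and last characters.
For "bramblew", step one produces "lewbramb"; step two turns that into "bewbraml".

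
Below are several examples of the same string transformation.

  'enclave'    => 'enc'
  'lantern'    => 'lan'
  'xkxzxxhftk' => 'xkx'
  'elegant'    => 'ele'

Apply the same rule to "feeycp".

Looking at the pairs, the operation is to keep only the first 3 characters.
On "feeycp" that produces "fee".

fee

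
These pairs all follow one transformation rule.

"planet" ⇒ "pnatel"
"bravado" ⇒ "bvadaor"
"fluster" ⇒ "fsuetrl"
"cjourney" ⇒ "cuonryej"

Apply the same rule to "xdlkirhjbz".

xklrijhzbd

In each case the input is transformed by: swap each adjacent pair of characters (1↔2, 3↔4, ...), then move the first character to the end.
On "xdlkirhjbz" that produces "xklrijhzbd".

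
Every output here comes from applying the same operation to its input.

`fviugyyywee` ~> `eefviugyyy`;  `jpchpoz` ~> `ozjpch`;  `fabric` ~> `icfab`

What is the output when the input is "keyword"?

rdkeyw

The rule is to move the last 2 characters to the front (rotate right by 2), then delete the last character.
"keyword" → "rdkeyw".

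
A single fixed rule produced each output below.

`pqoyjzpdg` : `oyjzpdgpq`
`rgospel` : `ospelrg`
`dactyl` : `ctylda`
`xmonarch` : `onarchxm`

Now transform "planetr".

In each case the input is transformed by: move the first 2 characters to the end (rotate left by 2).
"planetr" → "anetrpl".

anetrpl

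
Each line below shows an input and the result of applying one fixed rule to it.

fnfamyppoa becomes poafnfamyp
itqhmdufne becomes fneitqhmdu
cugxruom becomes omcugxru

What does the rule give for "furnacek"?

Rule — swap the front and back halves of the string, then move the first 2 characters to the end (rotate left by 2).
Starting from "furnacek": after the first operation, "acekfurn"; after the second, "ekfurnac".

ekfurnac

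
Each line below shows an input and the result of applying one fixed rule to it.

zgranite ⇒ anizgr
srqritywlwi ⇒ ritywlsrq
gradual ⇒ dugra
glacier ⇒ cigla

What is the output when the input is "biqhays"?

What's happening: delete the last 2 characters, then move the first 3 characters to the end (rotate left by 3).
"biqhays" → "habiq".

habiq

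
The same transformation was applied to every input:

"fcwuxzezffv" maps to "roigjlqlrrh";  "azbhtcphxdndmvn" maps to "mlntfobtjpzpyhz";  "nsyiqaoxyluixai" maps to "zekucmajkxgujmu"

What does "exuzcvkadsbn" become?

The pattern: shift every letter 12 places forward in the alphabet (wrapping around).
Doing the same to "exuzcvkadsbn": "qjglohwmpenz".

qjglohwmpenz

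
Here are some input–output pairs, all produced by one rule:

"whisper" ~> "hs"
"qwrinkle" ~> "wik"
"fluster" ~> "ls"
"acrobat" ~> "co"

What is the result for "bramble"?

Looking at the pairs, the operation is to keep every other character starting from the second (positions 2nd, 4th, 6th, ...), then delete the last character.
On "bramble" that produces "rm".

rm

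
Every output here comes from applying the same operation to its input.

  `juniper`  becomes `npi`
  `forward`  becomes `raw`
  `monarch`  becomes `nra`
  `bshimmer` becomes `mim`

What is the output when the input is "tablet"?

What's happening: take characters alternately from the front and the back (1st, last, 2nd, 2nd-last, ...), then keep only the last 3 characters.
Starting from "tablet": after the first operation, "ttaebl"; after the second, "ebl".

ebl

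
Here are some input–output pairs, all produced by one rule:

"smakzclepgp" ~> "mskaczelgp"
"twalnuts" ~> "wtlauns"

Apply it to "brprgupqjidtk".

rbrpugqpijtd

In each case the input is transformed by: swap each adjacent pair of characters (1↔2, 3↔4, ...), then delete the last character.
"brprgupqjidtk" → "rbrpugqpijtdk" → "rbrpugqpijtd".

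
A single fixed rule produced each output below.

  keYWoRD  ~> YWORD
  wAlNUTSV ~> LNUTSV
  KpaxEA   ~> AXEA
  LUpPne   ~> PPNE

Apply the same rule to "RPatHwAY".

The transformation: delete the first 2 characters, then convert every letter to uppercase.
For "RPatHwAY", step one produces "atHwAY"; step two turns that into "ATHWAY".

ATHWAY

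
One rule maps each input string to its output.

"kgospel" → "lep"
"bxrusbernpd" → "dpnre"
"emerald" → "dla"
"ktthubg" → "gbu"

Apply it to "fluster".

In each case the input is transformed by: take characters alternately from the front and the back (1st, last, 2nd, 2nd-last, ...), then keep every other character starting from the second (positions 2nd, 4th, 6th, ...).
For "fluster", step one produces "frleuts"; step two turns that into "ret".

ret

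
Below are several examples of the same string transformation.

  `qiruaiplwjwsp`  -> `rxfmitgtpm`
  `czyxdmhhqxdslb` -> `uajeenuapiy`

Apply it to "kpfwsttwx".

The pattern: shift every letter 3 places backward in the alphabet (wrapping around), then delete the first 3 characters.
For "kpfwsttwx" the result is "tpqqtu".
(Check on "czyxdmhhqxdslb": → "zwvuajeenuapiy" → "uajeenuapiy" ✓)

tpqqtu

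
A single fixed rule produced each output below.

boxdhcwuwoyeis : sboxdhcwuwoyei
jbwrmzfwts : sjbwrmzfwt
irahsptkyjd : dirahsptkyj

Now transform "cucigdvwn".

ncucigdvw

The transformation: move the last character to the front.
Doing the same to "cucigdvwn": "ncucigdvw".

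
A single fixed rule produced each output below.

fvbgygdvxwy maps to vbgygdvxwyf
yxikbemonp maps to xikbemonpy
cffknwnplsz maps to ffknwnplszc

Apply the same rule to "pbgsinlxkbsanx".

The pattern: move the first character to the end.
On "pbgsinlxkbsanx" that produces "bgsinlxkbsanxp".

bgsinlxkbsanxp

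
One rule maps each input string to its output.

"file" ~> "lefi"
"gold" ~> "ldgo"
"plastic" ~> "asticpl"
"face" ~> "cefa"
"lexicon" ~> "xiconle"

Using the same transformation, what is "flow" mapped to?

owfl

The rule is to move the first 2 characters to the end (rotate left by 2).
Doing the same to "flow": "owfl".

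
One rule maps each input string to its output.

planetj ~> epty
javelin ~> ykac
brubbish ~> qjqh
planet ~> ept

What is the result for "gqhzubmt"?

The transformation: shift every letter 11 places backward in the alphabet (wrapping around), then keep every other character starting from the first (positions 1st, 3rd, 5th, ...).
Working it through for "gqhzubmt": intermediate "vfwojqbi", final "vwjb".

vwjb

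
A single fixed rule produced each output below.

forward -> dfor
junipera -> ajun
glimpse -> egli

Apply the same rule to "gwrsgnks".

sgwr

The rule is to move the first 3 characters to the end (rotate left by 3), then keep only the last 4 characters.
On "gwrsgnks": the first step gives "sgnksgwr", and the second then gives "sgwr".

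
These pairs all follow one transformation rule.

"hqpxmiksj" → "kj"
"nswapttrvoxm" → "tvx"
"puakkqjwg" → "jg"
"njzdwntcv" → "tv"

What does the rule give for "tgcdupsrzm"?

The pattern: keep every other character starting from the first (positions 1st, 3rd, 5th, ...), then delete the first 3 characters.
Doing the same to "tgcdupsrzm": "sz".
(Check on "nswapttrvoxm": → "nwptvx" → "tvx" ✓)

sz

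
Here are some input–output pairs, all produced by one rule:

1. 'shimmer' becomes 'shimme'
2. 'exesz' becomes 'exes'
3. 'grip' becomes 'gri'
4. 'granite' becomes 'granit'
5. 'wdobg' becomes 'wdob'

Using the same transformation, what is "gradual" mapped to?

The rule is to delete the last character.
"gradual" → "gradua".

gradua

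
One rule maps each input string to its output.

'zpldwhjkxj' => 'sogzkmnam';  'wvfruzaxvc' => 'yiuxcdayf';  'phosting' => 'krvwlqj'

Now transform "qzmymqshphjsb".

cpbptvkskmve

Looking at the pairs, the operation is to delete the first character, then shift every letter 3 places forward in the alphabet (wrapping around).
For "qzmymqshphjsb", step one produces "zmymqshphjsb"; step two turns that into "cpbptvkskmve".
(Check on "phosting": → "hosting" → "krvwlqj" ✓)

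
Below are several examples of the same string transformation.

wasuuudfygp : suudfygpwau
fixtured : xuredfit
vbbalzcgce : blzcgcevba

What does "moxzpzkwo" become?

The transformation: move the first 3 characters to the end (rotate left by 3), then swap the first and last characters.
Starting from "moxzpzkwo": after the first operation, "zpzkwomox"; after the second, "xpzkwomoz".

xpzkwomoz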